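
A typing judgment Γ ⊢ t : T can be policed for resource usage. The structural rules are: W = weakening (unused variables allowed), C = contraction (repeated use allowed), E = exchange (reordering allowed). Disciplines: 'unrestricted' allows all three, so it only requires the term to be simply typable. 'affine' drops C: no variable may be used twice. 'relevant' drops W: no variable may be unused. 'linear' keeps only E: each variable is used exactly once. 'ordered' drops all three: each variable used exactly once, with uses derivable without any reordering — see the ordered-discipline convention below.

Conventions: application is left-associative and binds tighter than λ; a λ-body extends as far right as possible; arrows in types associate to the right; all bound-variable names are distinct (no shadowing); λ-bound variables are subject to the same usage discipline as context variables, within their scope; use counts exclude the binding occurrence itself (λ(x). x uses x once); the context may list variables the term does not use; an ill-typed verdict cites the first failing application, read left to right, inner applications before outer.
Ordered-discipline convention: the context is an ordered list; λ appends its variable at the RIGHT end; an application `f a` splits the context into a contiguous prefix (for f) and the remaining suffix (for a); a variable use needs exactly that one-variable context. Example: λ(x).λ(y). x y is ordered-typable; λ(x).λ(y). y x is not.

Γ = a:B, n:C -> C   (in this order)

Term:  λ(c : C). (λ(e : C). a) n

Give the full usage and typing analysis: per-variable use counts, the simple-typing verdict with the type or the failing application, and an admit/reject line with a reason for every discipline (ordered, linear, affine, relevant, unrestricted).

use counts: a: 1×, n: 1×, c (bound): 0×, e (bound): 0×
order of uses: a, n
typing: ill-typed: an argument C -> C mismatches the expected C
ordered ✗ (a type mismatch blocks all five)
linear ✗ (the type mismatch rejects it)
affine ✗ (not simply typable)
relevant ✗ (fails simple typing)
unrestricted ✗ (a type mismatch blocks all five)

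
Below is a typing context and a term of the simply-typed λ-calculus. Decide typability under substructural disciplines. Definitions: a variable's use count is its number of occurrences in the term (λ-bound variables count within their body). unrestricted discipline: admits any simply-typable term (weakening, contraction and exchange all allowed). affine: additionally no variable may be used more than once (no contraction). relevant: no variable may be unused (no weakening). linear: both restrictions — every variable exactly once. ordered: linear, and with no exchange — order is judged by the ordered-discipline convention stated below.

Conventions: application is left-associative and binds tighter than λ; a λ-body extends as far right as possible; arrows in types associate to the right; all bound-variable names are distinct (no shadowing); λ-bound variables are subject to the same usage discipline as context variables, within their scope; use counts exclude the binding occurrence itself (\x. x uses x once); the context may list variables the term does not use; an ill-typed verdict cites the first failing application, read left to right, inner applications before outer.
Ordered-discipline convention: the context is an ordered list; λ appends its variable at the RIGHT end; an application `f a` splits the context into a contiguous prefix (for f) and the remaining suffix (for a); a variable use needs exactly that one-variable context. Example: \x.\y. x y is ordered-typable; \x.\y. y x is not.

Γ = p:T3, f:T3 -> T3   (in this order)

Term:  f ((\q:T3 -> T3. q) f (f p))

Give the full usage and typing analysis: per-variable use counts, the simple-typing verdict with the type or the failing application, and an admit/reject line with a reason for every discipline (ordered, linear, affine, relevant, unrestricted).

variable uses: p=1; f=3; q (λ-bound)=1
use order (left to right): f, q, f, f, p
typing: well-typed at T3
ordered ✗ (repeated use of f ×3)
linear ✗ (repeated use of f ×3)
affine ✗ (repeated use of f ×3)
relevant ✓ (p, f, q: all used, weakening unneeded)
unrestricted ✓ (typability at T3 is all that's needed)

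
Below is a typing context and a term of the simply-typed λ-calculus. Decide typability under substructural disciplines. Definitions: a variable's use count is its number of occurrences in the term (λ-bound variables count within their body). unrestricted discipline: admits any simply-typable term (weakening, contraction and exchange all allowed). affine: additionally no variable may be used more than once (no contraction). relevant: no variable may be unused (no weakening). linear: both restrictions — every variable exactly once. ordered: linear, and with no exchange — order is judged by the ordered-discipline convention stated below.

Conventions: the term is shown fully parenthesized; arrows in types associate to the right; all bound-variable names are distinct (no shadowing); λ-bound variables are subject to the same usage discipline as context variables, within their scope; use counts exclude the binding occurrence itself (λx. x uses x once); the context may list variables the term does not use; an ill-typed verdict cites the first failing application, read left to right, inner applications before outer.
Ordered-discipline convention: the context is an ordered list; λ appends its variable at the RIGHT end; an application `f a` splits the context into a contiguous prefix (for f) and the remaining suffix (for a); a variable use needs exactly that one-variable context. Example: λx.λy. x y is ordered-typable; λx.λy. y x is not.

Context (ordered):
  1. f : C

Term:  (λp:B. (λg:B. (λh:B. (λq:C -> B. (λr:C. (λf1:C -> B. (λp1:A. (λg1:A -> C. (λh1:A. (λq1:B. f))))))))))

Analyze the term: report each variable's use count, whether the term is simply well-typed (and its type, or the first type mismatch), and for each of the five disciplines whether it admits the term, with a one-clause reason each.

use counts: f ×1; p (λ-bound) ×0; g (λ-bound) ×0; h (λ-bound) ×0; q (λ-bound) ×0; r (λ-bound) ×0; f1 (λ-bound) ×0; p1 (λ-bound) ×0; g1 (λ-bound) ×0; h1 (λ-bound) ×0; q1 (λ-bound) ×0
order of uses: f
typing: well-typed at B -> B -> B -> (C -> B) -> C -> (C -> B) -> A -> (A -> C) -> A -> B -> C
ordered: ✗ — p, g, h, q, r, f1, p1, g1, h1, q1 left unused
linear: ✗ — p, g, h, q, r, f1, p1, g1, h1, q1 left unused
affine: ✓ — at most one use each (f, p, g, h, q, r, f1, p1, g1, h1, q1)
relevant: ✗ — p, g, h, q, r, f1, p1, g1, h1, q1 left unused
unrestricted: ✓ — typability at B -> B -> B -> (C -> B) -> C -> (C -> B) -> A -> (A -> C) -> A -> B -> C is all that's needed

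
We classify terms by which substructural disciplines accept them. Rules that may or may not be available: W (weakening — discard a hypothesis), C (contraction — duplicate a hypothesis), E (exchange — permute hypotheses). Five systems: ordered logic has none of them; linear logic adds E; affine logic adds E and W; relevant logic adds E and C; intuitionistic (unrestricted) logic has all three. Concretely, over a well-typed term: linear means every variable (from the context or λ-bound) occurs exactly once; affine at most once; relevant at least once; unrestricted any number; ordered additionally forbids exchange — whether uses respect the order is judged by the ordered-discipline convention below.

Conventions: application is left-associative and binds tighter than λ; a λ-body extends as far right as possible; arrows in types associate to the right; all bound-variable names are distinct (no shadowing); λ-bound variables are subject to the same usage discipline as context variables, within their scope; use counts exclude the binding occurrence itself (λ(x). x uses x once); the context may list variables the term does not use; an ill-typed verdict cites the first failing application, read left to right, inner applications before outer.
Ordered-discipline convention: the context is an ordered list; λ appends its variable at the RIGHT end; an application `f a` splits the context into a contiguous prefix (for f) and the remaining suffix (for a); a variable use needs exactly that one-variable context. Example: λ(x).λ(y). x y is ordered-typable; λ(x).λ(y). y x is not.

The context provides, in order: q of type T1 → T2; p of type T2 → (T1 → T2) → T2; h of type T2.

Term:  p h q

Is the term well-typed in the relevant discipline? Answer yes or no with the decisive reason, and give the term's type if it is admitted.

yes — none of q, p, h goes unused; term : T2
variable uses: q=1, p=1, h=1
use order (left to right): p, h, q
typing: well-typed at T2
per-discipline verdicts: ordered ✗ | linear ✓ | affine ✓ | relevant ✓ | unrestricted ✓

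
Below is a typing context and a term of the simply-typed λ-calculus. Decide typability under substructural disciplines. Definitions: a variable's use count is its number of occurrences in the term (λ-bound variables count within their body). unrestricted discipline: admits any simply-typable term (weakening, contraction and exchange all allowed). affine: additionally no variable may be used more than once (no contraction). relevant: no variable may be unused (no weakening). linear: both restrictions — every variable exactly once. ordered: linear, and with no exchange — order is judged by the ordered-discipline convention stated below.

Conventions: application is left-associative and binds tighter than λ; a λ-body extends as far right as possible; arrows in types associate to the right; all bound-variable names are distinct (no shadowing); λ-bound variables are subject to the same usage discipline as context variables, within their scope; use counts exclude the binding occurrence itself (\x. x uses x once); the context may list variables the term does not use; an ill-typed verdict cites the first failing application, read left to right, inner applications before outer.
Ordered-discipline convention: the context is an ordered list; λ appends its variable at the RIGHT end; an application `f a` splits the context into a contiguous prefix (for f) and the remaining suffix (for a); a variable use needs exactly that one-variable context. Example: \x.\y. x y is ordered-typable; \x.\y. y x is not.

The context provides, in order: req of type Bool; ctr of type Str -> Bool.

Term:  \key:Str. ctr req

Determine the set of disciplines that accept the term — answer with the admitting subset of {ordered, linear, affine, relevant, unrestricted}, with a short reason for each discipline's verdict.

admitting disciplines: none
variable uses: req=1, ctr=1, key [bound]=0
left-to-right use order: ctr, req
typing: ill-typed: an application expects Str but receives Bool
ordered: ✗ — not simply typable
linear: ✗ — fails simple typing
affine: ✗ — a type mismatch blocks all five
relevant: ✗ — the type mismatch rejects it
unrestricted: ✗ — not simply typable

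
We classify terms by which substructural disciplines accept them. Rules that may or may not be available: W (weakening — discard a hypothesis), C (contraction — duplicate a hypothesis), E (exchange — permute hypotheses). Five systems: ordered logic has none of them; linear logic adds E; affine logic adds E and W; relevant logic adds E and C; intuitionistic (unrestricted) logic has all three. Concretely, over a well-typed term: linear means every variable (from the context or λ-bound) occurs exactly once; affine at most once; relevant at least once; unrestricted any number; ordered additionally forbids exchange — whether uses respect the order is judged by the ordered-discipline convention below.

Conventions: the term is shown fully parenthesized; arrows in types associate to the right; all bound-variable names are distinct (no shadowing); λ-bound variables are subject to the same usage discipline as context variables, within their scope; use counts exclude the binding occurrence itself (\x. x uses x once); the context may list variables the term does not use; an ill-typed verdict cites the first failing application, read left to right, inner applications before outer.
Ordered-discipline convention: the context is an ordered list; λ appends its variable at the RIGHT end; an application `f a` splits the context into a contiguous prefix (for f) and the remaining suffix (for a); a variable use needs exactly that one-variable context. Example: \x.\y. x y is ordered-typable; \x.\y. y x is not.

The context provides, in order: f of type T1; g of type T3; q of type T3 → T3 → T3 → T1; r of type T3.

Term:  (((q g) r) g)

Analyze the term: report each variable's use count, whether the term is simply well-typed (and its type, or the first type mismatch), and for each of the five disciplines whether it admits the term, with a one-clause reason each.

variable uses: f: 0×; g: 2×; q: 1×; r: 1×
uses in reading order: q, g, r, g
typing: ✓ — T1
ordered: ✗ — repeated use of g ×2; f left unused
linear: ✗ — repeated use of g ×2; f left unused
affine: ✗ — repeated use of g ×2
relevant: ✗ — f left unused
unrestricted: ✓ — type-checks (T1) and nothing is barred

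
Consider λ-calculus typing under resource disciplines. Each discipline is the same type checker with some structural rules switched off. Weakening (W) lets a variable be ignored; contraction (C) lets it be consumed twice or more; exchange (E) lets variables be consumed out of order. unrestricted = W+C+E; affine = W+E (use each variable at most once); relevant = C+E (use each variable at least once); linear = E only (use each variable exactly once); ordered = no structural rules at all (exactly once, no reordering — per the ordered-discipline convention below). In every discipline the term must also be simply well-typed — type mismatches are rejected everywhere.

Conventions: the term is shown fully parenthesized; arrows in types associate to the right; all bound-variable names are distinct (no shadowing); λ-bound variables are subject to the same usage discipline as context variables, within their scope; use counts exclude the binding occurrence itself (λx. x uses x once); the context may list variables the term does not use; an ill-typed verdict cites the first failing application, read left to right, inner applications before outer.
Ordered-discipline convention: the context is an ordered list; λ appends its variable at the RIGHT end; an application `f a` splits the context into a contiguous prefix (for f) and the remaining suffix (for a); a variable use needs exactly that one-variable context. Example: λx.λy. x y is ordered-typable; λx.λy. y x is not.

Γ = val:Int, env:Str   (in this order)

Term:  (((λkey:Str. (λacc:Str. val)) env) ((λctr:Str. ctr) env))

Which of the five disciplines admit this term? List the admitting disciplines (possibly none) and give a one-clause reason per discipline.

accepted by: unrestricted
variable uses: val ×1; env ×2; key (λ-bound) ×0; acc (λ-bound) ×0; ctr (λ-bound) ×1
left-to-right use order: val, env, ctr, env
typing: well-typed at Int
ordered ✗ (env ×2 used more than once (contraction); needs weakening: key, acc unused)
linear ✗ (env ×2 used more than once (contraction); needs weakening: key, acc unused)
affine ✗ (env ×2 used more than once (contraction))
relevant ✗ (needs weakening: key, acc unused)
unrestricted ✓ (simply typable at Int; W, C, E all held)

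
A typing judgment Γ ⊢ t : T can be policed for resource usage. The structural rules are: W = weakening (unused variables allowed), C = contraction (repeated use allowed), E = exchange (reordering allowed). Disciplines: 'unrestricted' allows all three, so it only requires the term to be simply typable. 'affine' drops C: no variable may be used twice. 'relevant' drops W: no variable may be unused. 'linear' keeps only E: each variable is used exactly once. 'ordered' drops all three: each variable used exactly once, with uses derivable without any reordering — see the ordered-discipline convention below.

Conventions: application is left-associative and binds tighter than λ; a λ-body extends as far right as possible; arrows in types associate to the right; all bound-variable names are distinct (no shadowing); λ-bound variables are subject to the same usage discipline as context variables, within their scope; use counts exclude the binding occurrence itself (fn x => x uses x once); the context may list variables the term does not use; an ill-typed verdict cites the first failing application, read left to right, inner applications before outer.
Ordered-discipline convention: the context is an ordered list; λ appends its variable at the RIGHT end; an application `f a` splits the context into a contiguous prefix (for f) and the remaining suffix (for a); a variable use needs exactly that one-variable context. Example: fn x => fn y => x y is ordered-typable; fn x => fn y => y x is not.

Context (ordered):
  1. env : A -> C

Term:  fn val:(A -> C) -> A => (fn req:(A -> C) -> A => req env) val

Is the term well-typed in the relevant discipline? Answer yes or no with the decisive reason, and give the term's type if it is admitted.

yes — every one of env, val, req appears; term : ((A -> C) -> A) -> A
use counts: env ×1; val [bound] ×1; req [bound] ×1
left-to-right use order: req, env, val
typing: the term checks, with type ((A -> C) -> A) -> A
across the five disciplines: ordered ✗ · linear ✓ · affine ✓ · relevant ✓ · unrestricted ✓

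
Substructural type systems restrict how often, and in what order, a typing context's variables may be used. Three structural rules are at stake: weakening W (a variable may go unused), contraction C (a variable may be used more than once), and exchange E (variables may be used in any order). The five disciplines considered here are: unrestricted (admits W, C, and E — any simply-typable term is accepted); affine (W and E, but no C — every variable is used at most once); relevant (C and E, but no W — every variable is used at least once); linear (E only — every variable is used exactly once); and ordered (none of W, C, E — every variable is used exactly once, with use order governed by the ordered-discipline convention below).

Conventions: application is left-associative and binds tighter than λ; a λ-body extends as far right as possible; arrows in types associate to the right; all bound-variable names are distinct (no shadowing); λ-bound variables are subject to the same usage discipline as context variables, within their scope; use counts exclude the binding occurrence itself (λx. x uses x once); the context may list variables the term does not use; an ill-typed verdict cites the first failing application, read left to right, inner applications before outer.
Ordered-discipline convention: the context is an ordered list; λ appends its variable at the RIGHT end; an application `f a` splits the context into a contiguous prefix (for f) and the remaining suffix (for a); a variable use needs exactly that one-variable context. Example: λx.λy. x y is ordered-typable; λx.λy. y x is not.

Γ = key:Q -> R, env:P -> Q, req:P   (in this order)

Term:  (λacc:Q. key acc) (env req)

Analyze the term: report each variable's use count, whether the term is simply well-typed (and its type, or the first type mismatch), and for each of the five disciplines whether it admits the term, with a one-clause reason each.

counts: key ×1, env ×1, req ×1, acc (bound) ×1
left-to-right use order: key, acc, env, req
typing: well-typed — term : R
ordered ✓ (single-use (key, env, req, acc), ordered derivation ok)
linear ✓ (exactly-once usage across key, env, req, acc)
affine ✓ (at most one use each (key, env, req, acc))
relevant ✓ (key, env, req, acc: all used, weakening unneeded)
unrestricted ✓ (type-checks (R) and nothing is barred)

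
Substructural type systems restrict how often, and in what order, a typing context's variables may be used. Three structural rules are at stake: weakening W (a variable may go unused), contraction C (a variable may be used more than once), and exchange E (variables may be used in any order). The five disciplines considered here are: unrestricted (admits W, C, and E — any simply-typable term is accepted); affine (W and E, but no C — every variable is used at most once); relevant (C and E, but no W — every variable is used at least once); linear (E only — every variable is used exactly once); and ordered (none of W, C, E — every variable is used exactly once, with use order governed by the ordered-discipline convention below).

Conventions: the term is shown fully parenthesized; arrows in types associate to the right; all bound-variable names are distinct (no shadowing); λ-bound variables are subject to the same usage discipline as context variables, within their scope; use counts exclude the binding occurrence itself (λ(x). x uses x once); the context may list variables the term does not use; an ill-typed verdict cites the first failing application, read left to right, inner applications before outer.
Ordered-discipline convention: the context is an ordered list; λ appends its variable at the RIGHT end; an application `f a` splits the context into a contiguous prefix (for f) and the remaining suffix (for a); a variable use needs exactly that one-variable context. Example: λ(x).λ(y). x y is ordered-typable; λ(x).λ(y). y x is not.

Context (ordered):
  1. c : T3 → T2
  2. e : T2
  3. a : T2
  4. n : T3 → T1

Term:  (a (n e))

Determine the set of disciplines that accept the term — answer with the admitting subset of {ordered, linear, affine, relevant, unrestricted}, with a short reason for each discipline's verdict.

admitted in: none
use counts: c: 0; e: 1; a: 1; n: 1
left-to-right use order: a, n, e
typing: ill-typed: an argument T2 mismatches the expected T3
ordered ✗ (a type mismatch blocks all five)
linear ✗ (the type mismatch rejects it)
affine ✗ (not simply typable)
relevant ✗ (fails simple typing)
unrestricted ✗ (a type mismatch blocks all five)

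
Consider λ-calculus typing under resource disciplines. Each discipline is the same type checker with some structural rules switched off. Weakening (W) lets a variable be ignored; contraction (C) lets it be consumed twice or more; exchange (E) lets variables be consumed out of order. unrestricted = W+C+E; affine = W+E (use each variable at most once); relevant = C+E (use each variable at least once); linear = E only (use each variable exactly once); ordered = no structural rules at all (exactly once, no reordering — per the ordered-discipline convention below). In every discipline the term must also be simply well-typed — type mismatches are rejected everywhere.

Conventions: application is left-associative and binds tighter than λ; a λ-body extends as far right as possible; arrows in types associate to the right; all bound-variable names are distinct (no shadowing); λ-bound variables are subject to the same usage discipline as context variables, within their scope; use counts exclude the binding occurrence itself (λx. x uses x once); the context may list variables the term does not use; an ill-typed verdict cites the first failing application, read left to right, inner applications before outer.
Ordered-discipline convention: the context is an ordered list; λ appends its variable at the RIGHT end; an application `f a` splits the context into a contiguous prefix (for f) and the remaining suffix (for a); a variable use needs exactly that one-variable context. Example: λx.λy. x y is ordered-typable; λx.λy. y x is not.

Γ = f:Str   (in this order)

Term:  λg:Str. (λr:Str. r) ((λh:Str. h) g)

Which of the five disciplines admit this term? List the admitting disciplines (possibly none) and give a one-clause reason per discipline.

admitted in: affine, unrestricted
use counts: f ×0, g [bound] ×1, r [bound] ×1, h [bound] ×1
left-to-right use order: r, h, g
typing: ✓ — Str → Str
ordered ✗ (f never used (weakening))
linear ✗ (f never used (weakening))
affine ✓ (no duplicate uses among f, g, r, h)
relevant ✗ (f never used (weakening))
unrestricted ✓ (simply typable at Str → Str; W, C, E all held)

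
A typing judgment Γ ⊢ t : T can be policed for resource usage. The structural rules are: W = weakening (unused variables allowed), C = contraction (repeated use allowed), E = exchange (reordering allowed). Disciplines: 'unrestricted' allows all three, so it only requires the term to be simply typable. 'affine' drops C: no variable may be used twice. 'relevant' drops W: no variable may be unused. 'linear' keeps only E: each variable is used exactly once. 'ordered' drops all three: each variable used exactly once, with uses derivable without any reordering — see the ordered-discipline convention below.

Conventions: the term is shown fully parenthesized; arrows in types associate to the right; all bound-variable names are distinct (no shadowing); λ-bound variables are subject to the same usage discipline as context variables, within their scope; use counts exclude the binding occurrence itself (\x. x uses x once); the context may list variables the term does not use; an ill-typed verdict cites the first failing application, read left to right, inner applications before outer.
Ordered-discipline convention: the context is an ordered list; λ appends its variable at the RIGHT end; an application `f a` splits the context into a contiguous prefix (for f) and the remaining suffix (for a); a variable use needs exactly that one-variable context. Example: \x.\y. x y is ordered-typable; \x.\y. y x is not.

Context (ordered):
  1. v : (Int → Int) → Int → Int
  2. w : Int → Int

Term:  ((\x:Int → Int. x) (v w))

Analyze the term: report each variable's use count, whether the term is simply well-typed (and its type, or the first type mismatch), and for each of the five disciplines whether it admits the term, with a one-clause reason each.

usage: v ×1, w ×1, x (λ-bound) ×1
uses in reading order: x, v, w
typing: the term checks, with type Int → Int
ordered: ✓, one use each (v, w, x); ordered split holds
linear: ✓, v, w, x: one use apiece
affine: ✓, v, w, x: no repeats, contraction unneeded
relevant: ✓, none of v, w, x goes unused
unrestricted: ✓, well-typed at Int → Int; no restrictions here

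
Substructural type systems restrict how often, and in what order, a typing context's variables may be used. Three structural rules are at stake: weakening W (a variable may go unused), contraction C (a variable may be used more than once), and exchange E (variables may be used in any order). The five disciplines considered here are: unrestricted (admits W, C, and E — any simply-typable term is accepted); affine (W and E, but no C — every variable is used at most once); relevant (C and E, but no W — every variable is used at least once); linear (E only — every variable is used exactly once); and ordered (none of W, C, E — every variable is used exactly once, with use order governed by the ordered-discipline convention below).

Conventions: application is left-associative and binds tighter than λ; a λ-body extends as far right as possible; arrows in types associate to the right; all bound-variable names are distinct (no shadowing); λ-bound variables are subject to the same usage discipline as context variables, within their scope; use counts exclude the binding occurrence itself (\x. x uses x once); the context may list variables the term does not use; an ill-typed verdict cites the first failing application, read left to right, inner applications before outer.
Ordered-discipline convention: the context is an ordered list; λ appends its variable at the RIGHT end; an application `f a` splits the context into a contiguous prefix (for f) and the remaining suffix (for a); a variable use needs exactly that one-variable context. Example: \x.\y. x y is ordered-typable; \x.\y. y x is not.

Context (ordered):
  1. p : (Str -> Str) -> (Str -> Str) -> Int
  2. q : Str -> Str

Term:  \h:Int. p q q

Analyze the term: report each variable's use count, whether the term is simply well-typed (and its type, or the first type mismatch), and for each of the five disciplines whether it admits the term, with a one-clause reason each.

usage: p: 1×, q: 2×, h [bound]: 0×
left-to-right use order: p, q, q
typing: the term checks, with type Int -> Int
ordered: ✗ — q ×2 used more than once (contraction); h never used (weakening)
linear: ✗ — q ×2 used more than once (contraction); h never used (weakening)
affine: ✗ — q ×2 used more than once (contraction)
relevant: ✗ — h never used (weakening)
unrestricted: ✓ — type-checks (Int -> Int) and nothing is barred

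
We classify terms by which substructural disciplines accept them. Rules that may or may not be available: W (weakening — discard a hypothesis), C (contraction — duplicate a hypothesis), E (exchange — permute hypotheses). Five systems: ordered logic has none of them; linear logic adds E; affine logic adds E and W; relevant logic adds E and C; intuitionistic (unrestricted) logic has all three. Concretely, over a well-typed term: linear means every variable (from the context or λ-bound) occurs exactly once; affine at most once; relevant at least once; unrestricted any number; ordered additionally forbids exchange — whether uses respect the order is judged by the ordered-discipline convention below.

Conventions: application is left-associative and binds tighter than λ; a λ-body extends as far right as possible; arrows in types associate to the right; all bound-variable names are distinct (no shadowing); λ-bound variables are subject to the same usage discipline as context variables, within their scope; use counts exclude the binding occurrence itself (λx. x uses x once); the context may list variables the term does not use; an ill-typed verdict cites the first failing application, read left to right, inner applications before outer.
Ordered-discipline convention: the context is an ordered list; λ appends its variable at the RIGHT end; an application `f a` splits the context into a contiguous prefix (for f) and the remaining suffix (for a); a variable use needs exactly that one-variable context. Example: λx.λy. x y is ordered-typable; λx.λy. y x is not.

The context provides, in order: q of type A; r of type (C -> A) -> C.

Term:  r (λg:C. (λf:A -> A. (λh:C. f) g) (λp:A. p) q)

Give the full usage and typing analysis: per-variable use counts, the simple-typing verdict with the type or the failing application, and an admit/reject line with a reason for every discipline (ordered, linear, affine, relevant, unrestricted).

usage: q: 1; r: 1; g (λ-bound): 1; f (λ-bound): 1; h (λ-bound): 0; p (λ-bound): 1
use order (left to right): r, f, g, p, q
typing: well-typed at C
ordered: ✗, h never used (weakening)
linear: ✗, h never used (weakening)
affine: ✓, q, r, g, f, h, p: no repeats, contraction unneeded
relevant: ✗, h never used (weakening)
unrestricted: ✓, type-checks (C) and nothing is barred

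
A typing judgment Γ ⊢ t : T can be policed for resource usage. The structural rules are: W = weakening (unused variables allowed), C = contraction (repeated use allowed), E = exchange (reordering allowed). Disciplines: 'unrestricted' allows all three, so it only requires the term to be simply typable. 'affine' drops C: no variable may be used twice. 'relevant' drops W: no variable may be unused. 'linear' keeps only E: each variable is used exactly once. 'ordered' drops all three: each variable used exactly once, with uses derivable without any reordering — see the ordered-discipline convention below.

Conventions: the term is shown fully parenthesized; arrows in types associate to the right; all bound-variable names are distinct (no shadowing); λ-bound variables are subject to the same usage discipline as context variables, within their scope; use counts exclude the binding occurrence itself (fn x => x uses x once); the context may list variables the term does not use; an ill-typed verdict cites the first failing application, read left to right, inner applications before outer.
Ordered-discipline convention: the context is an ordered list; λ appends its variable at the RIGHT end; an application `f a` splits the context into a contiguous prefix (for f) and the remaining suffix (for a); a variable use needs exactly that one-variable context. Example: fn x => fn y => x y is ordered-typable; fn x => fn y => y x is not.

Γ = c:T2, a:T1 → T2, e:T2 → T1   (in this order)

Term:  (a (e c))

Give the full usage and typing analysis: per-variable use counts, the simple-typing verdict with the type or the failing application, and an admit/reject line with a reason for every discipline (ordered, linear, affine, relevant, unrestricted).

use counts: c: 1×, a: 1×, e: 1×
left-to-right use order: a, e, c
typing: ✓ — T2
ordered ✗ (needs exchange: uses follow a, e, c)
linear ✓ (each of c, a, e used exactly once)
affine ✓ (none of c, a, e used more than once)
relevant ✓ (every one of c, a, e appears)
unrestricted ✓ (type-checks (T2) and nothing is barred)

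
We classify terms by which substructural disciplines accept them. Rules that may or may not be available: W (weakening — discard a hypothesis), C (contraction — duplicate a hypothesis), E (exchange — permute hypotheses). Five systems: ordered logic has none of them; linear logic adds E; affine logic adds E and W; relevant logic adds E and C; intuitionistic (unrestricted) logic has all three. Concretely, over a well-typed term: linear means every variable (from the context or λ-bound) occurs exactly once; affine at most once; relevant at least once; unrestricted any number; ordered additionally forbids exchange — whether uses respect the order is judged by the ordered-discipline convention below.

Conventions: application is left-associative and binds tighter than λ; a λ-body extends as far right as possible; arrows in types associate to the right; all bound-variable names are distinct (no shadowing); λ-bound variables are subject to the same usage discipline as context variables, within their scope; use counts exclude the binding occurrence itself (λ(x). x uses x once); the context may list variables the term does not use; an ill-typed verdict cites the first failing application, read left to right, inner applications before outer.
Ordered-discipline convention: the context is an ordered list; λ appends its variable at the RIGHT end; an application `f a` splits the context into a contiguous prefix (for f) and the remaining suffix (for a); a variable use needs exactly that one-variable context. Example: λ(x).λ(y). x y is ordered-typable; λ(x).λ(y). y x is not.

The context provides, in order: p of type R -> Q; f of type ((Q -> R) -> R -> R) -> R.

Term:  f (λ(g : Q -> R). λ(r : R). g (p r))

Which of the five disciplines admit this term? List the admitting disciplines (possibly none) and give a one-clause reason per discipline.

accepted by: linear, affine, relevant, unrestricted
usage: p=1; f=1; g (λ-bound)=1; r (λ-bound)=1
uses in reading order: f, g, p, r
typing: the term checks, with type R
ordered ✗ (no contiguous prefix/suffix split fits f, g, p, r)
linear ✓ (p, f, g, r: one use apiece)
affine ✓ (at most one use each (p, f, g, r))
relevant ✓ (p, f, g, r: all used, weakening unneeded)
unrestricted ✓ (type-checks (R) and nothing is barred)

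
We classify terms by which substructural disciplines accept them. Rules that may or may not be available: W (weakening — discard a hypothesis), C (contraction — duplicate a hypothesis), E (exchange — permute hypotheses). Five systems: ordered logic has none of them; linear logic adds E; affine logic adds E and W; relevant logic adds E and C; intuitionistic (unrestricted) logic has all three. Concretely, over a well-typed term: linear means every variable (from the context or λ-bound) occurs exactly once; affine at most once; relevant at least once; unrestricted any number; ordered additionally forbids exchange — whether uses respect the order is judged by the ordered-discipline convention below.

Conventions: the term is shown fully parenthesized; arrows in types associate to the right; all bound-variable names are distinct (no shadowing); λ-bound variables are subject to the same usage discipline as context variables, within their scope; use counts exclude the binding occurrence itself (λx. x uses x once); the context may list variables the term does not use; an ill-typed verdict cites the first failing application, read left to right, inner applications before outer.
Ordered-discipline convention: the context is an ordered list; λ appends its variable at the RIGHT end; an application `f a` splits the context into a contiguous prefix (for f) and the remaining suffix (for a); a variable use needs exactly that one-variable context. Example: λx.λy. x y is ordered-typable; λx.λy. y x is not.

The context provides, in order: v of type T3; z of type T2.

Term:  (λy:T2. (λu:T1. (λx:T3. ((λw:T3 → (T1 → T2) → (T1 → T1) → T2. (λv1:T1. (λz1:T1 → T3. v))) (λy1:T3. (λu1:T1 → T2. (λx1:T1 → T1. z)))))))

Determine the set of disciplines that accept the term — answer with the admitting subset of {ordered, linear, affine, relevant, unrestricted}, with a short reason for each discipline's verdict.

admitted by: affine, unrestricted
use counts: v: 1×; z: 1×; y (λ-bound): 0×; u (λ-bound): 0×; x (λ-bound): 0×; w (λ-bound): 0×; v1 (λ-bound): 0×; z1 (λ-bound): 0×; y1 (λ-bound): 0×; u1 (λ-bound): 0×; x1 (λ-bound): 0×
left-to-right use order: v, z
typing: well-typed at T2 → T1 → T3 → T1 → (T1 → T3) → T3
ordered ✗ (unused: y, u, x, w, v1, z1, y1, u1, x1 — weakening required)
linear ✗ (unused: y, u, x, w, v1, z1, y1, u1, x1 — weakening required)
affine ✓ (at most one use each (v, z, y, u, x, w, v1, z1, y1, u1, x1))
relevant ✗ (unused: y, u, x, w, v1, z1, y1, u1, x1 — weakening required)
unrestricted ✓ (well-typed at T2 → T1 → T3 → T1 → (T1 → T3) → T3; no restrictions here)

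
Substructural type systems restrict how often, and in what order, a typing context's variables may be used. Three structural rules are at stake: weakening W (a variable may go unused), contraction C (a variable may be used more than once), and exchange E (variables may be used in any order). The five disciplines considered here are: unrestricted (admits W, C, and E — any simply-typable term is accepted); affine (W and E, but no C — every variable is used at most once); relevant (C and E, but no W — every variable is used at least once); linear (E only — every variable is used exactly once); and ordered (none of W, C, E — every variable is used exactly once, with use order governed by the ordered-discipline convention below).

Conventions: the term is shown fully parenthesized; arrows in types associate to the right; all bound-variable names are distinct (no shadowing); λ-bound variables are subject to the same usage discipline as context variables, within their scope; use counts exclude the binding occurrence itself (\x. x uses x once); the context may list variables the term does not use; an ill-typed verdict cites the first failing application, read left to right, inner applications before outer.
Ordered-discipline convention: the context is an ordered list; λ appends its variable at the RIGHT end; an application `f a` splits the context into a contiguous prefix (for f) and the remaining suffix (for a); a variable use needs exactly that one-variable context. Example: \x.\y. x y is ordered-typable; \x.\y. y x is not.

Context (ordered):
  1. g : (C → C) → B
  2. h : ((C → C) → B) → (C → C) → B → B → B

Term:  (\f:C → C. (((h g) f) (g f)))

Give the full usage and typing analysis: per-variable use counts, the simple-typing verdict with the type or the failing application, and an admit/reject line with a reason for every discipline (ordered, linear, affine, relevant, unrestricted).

counts: g=2; h=1; f [bound]=2
left-to-right use order: h, g, f, g, f
typing: ✓ — (C → C) → B → B
ordered: ✗ — repeated use of g ×2, f ×2
linear: ✗ — repeated use of g ×2, f ×2
affine: ✗ — repeated use of g ×2, f ×2
relevant: ✓ — none of g, h, f goes unused
unrestricted: ✓ — typability at (C → C) → B → B is all that's needed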